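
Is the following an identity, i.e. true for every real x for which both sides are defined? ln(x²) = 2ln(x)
Yes, this is an identity.

Claim: ln(x²) = 2ln(x).
Reasoning: The right side requires x > 0. For x > 0, x² = (e^(ln x))² = e^(2ln x), so ln(x²) = 2ln(x). (For x < 0 the right side is undefined, so those values are outside the claim.)
So the two sides agree for every real x for which both sides are defined.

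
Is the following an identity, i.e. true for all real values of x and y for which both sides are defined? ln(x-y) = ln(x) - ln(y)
No, this is NOT an identity.

Claim: ln(x-y) = ln(x) - ln(y).
Test a specific point where both sides are defined: x = 2, y = 1.
LHS = ln(x-y) ≈ 0.0000
RHS = ln(x) - ln(y) ≈ 0.6931
Since 0.0000 ≠ 0.6931, the equation fails at this point, so it cannot hold for all real values of x and y for which both sides are defined.
ln(x) - ln(y) = ln(x/y), not ln(x-y).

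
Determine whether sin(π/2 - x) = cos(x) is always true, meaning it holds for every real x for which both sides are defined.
Claim: sin(π/2 - x) = cos(x).
Reasoning: Use sin(u - v) = sin(u)cos(v) - cos(u)sin(v) with u = π/2, v = x: sin(π/2)cos(x) - cos(π/2)sin(x) = 1·cos(x) - 0·sin(x) = cos(x).
So the two sides agree for every real x for which both sides are defined.

Conclusion: Yes, this is an identity.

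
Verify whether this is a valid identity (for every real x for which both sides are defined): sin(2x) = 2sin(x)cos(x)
Claim: sin(2x) = 2sin(x)cos(x).
Reasoning: Put y = x in the addition formula sin(x+y) = sin(x)cos(y) + cos(x)sin(y): sin(2x) = sin(x)cos(x) + cos(x)sin(x) = 2sin(x)cos(x).
So the two sides agree for every real x for which both sides are defined.

Conclusion: Yes, this is an identity.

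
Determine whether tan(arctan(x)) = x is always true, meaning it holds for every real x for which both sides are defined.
Claim: tan(arctan(x)) = x.
Reasoning: For every real x, arctan(x) is by definition the angle in (-π/2, π/2) whose tangent equals x. Taking the tangent of that angle returns x.
So the two sides agree for every real x for which both sides are defined.

Conclusion: Yes, this is an identity.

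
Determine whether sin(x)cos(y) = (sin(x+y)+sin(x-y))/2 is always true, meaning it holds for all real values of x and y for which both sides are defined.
Yes, this is an identity.

Claim: sin(x)cos(y) = (sin(x+y)+sin(x-y))/2.
Reasoning: sin(x+y) = sin(x)cos(y) + cos(x)sin(y) and sin(x-y) = sin(x)cos(y) - cos(x)sin(y). Adding, sin(x+y) + sin(x-y) = 2sin(x)cos(y); divide by 2.
So the two sides agree for all real values of x and y for which both sides are defined.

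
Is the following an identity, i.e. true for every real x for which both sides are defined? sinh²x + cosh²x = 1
No, this is NOT an identity.

Claim: sinh²x + cosh²x = 1.
Test a specific point where both sides are defined: x = 4.
LHS = sinh²x + cosh²x ≈ 1490.4792
RHS = 1 ≈ 1.0000
Since 1490.4792 ≠ 1.0000, the equation fails at this point, so it cannot hold for every real x for which both sides are defined.
The correct hyperbolic identity is cosh²x - sinh²x = 1 (a difference); the sum sinh²x + cosh²x equals cosh(2x).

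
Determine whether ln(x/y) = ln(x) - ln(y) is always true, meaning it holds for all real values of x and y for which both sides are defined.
Claim: ln(x/y) = ln(x) - ln(y).
Reasoning: Both sides are simultaneously defined only when x, y > 0. Write x = e^p, y = e^q. Then x/y = e^(p-q), so ln(x/y) = p - q = ln(x) - ln(y).
So the two sides agree for all real values of x and y for which both sides are defined.

Conclusion: Yes, this is an identity.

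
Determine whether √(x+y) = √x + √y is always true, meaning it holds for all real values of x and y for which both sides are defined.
Claim: √(x+y) = √x + √y.
Test a specific point where both sides are defined: x = 1, y = 3.
LHS = √(x+y) ≈ 2.0000
RHS = √x + √y ≈ 2.7321
Since 2.0000 ≠ 2.7321, the equation fails at this point, so it cannot hold for all real values of x and y for which both sides are defined.
Squaring the right side gives x + 2√(xy) + y, not x + y.

Conclusion: No, this is NOT an identity.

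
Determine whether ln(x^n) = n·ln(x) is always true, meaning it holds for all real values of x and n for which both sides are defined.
Claim: ln(x^n) = n·ln(x).
Reasoning: The right side requires x > 0. For x > 0, x^n = (e^(ln x))^n = e^(n·ln x), so taking ln of both sides gives ln(x^n) = n·ln(x).
So the two sides agree for all real values of x and n for which both sides are defined.

Conclusion: Yes, this is an identity.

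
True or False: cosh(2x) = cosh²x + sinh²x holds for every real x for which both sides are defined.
Claim: cosh(2x) = cosh²x + sinh²x.
Reasoning: cosh²x = (e^(2x) + 2 + e^(-2x))/4 and sinh²x = (e^(2x) - 2 + e^(-2x))/4. Adding gives (2e^(2x) + 2e^(-2x))/4 = (e^(2x) + e^(-2x))/2 = cosh(2x).
So the two sides agree for every real x for which both sides are defined.

Conclusion: True.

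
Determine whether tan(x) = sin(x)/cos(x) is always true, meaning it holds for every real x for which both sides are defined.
Yes, this is an identity.

Claim: tan(x) = sin(x)/cos(x).
Reasoning: For an angle x whose terminal point on the unit circle is (cos x, sin x), tan(x) is defined as the ratio (second coordinate)/(first coordinate) = sin(x)/cos(x), wherever cos(x) ≠ 0.
So the two sides agree for every real x for which both sides are defined.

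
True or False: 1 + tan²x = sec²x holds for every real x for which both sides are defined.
Claim: 1 + tan²x = sec²x.
Reasoning: Start from sin²x + cos²x = 1 and divide every term by cos²x (allowed wherever tan x and sec x are defined): tan²x + 1 = 1/cos²x = sec²x.
So the two sides agree for every real x for which both sides are defined.

Conclusion: True.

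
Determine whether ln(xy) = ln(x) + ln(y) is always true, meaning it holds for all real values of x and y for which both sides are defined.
Yes, this is an identity.

Claim: ln(xy) = ln(x) + ln(y).
Reasoning: Both sides are simultaneously defined only when x, y > 0. Write x = e^p, y = e^q (p = ln x, q = ln y). Then xy = e^p · e^q = e^(p+q), so ln(xy) = p + q = ln(x) + ln(y).
So the two sides agree for all real values of x and y for which both sides are defined.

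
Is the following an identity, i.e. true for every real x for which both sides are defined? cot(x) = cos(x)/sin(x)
Yes, this is an identity.

Claim: cot(x) = cos(x)/sin(x).
Reasoning: cot(x) is defined as 1/tan(x) = 1/(sin(x)/cos(x)) = cos(x)/sin(x), wherever sin(x) ≠ 0.
So the two sides agree for every real x for which both sides are defined.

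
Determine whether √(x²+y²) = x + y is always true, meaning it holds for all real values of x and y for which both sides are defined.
Claim: √(x²+y²) = x + y.
Test a specific point where both sides are defined: x = 2, y = -2.
LHS = √(x²+y²) ≈ 2.8284
RHS = x + y ≈ 0.0000
Since 2.8284 ≠ 0.0000, the equation fails at this point, so it cannot hold for all real values of x and y for which both sides are defined.
(x+y)² = x² + 2xy + y², not x² + y², so the square root does not split this way.

Conclusion: No, this is NOT an identity.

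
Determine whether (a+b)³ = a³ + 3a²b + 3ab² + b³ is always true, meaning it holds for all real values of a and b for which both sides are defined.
Yes, this is an identity.

Claim: (a+b)³ = a³ + 3a²b + 3ab² + b³.
Reasoning: (a+b)³ = (a+b)(a+b)² = (a+b)(a² + 2ab + b²) = a³ + 2a²b + ab² + a²b + 2ab² + b³ = a³ + 3a²b + 3ab² + b³.
So the two sides agree for all real values of a and b for which both sides are defined.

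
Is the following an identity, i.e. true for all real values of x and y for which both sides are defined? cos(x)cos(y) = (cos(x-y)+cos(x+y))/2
Claim: cos(x)cos(y) = (cos(x-y)+cos(x+y))/2.
Reasoning: cos(x-y) = cos(x)cos(y) + sin(x)sin(y) and cos(x+y) = cos(x)cos(y) - sin(x)sin(y). Adding, cos(x-y) + cos(x+y) = 2cos(x)cos(y); divide by 2.
So the two sides agree for all real values of x and y for which both sides are defined.

Conclusion: Yes, this is an identity.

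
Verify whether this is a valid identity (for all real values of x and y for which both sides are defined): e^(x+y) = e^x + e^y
Claim: e^(x+y) = e^x + e^y.
Test a specific point where both sides are defined: x = -3, y = 5.
LHS = e^(x+y) ≈ 7.3891
RHS = e^x + e^y ≈ 148.4629
Since 7.3891 ≠ 148.4629, the equation fails at this point, so it cannot hold for all real values of x and y for which both sides are defined.
The correct rule is e^(x+y) = e^x · e^y (a product, not a sum).

Conclusion: No, this is NOT an identity.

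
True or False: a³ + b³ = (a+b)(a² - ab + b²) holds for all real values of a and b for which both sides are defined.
True.

Claim: a³ + b³ = (a+b)(a² - ab + b²).
Reasoning: Expand the right side: (a+b)(a² - ab + b²) = a³ - a²b + ab² + a²b - ab² + b³ = a³ + b³ (the middle terms cancel in pairs).
So the two sides agree for all real values of a and b for which both sides are defined.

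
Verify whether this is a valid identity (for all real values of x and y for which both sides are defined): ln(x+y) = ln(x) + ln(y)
Claim: ln(x+y) = ln(x) + ln(y).
Test a specific point where both sides are defined: x = 3, y = 1.
LHS = ln(x+y) ≈ 1.3863
RHS = ln(x) + ln(y) ≈ 1.0986
Since 1.3863 ≠ 1.0986, the equation fails at this point, so it cannot hold for all real values of x and y for which both sides are defined.
ln(x) + ln(y) = ln(xy), not ln(x+y).

Conclusion: No, this is NOT an identity.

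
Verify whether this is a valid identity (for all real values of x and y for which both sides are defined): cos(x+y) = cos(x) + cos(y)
No, this is NOT an identity.

Claim: cos(x+y) = cos(x) + cos(y).
Test a specific point where both sides are defined: x = -π/6, y = 2π/3.
LHS = cos(x+y) ≈ 0.0000
RHS = cos(x) + cos(y) ≈ 0.3660
Since 0.0000 ≠ 0.3660, the equation fails at this point, so it cannot hold for all real values of x and y for which both sides are defined.
The correct expansion is cos(x+y) = cos(x)cos(y) - sin(x)sin(y); cosine is not additive.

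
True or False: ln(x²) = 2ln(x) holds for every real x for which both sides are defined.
Claim: ln(x²) = 2ln(x).
Reasoning: The right side requires x > 0. For x > 0, x² = (e^(ln x))² = e^(2ln x), so ln(x²) = 2ln(x). (For x < 0 the right side is undefined, so those values are outside the claim.)
So the two sides agree for every real x for which both sides are defined.

Conclusion: True.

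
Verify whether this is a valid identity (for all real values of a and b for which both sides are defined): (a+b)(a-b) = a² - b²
Yes, this is an identity.

Claim: (a+b)(a-b) = a² - b².
Reasoning: Expand: (a+b)(a-b) = a² - ab + ba - b² = a² - b² (the cross terms cancel).
So the two sides agree for all real values of a and b for which both sides are defined.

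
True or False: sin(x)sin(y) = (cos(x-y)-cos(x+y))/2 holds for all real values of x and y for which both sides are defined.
Claim: sin(x)sin(y) = (cos(x-y)-cos(x+y))/2.
Reasoning: cos(x-y) = cos(x)cos(y) + sin(x)sin(y) and cos(x+y) = cos(x)cos(y) - sin(x)sin(y). Subtracting, cos(x-y) - cos(x+y) = 2sin(x)sin(y); divide by 2.
So the two sides agree for all real values of x and y for which both sides are defined.

Conclusion: True.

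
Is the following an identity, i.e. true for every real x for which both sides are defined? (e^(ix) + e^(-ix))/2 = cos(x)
Claim: (e^(ix) + e^(-ix))/2 = cos(x).
Reasoning: By Euler's formula e^(ix) = cos(x) + i·sin(x) and e^(-ix) = cos(x) - i·sin(x). Adding cancels the sine terms: e^(ix) + e^(-ix) = 2cos(x); divide by 2.
So the two sides agree for every real x for which both sides are defined.

Conclusion: Yes, this is an identity.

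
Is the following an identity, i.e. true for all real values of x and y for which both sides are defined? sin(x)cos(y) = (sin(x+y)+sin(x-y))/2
Yes, this is an identity.

Claim: sin(x)cos(y) = (sin(x+y)+sin(x-y))/2.
Reasoning: sin(x+y) = sin(x)cos(y) + cos(x)sin(y) and sin(x-y) = sin(x)cos(y) - cos(x)sin(y). Adding, sin(x+y) + sin(x-y) = 2sin(x)cos(y); divide by 2.
So the two sides agree for all real values of x and y for which both sides are defined.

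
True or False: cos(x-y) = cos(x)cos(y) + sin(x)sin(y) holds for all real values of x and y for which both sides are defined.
Claim: cos(x-y) = cos(x)cos(y) + sin(x)sin(y).
Reasoning: Replace y by -y in cos(x+y) = cos(x)cos(y) - sin(x)sin(y) and use cos(-y) = cos(y), sin(-y) = -sin(y): cos(x-y) = cos(x)cos(y) + sin(x)sin(y).
So the two sides agree for all real values of x and y for which both sides are defined.

Conclusion: True.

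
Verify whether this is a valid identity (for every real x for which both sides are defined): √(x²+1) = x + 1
Claim: √(x²+1) = x + 1.
Test a specific point where both sides are defined: x = 3.
LHS = √(x²+1) ≈ 3.1623
RHS = x + 1 ≈ 4.0000
Since 3.1623 ≠ 4.0000, the equation fails at this point, so it cannot hold for every real x for which both sides are defined.
(x+1)² = x² + 2x + 1 ≠ x² + 1 unless x = 0.

Conclusion: No, this is NOT an identity.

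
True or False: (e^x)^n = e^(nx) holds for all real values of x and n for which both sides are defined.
Claim: (e^x)^n = e^(nx).
Reasoning: e^x is a positive real number, and for a positive base B and real exponent n, B^n = e^(n·ln B). With B = e^x, ln B = x, so (e^x)^n = e^(n·x).
So the two sides agree for all real values of x and n for which both sides are defined.

Conclusion: True.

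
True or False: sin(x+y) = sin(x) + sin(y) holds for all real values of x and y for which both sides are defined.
Claim: sin(x+y) = sin(x) + sin(y).
Test a specific point where both sides are defined: x = π/3, y = -π/2.
LHS = sin(x+y) ≈ -0.5000
RHS = sin(x) + sin(y) ≈ -0.1340
Since -0.5000 ≠ -0.1340, the equation fails at this point, so it cannot hold for all real values of x and y for which both sides are defined.
The correct expansion is sin(x+y) = sin(x)cos(y) + cos(x)sin(y); sine is not additive.

Conclusion: False.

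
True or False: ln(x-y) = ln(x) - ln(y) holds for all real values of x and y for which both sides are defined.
Claim: ln(x-y) = ln(x) - ln(y).
Test a specific point where both sides are defined: x = 3, y = 3/2.
LHS = ln(x-y) ≈ 0.4055
RHS = ln(x) - ln(y) ≈ 0.6931
Since 0.4055 ≠ 0.6931, the equation fails at this point, so it cannot hold for all real values of x and y for which both sides are defined.
ln(x) - ln(y) = ln(x/y), not ln(x-y).

Conclusion: False.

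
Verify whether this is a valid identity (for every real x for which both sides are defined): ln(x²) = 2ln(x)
Yes, this is an identity.

Claim: ln(x²) = 2ln(x).
Reasoning: The right side requires x > 0. For x > 0, x² = (e^(ln x))² = e^(2ln x), so ln(x²) = 2ln(x). (For x < 0 the right side is undefined, so those values are outside the claim.)
So the two sides agree for every real x for which both sides are defined.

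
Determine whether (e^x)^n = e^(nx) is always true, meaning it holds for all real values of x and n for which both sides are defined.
Claim: (e^x)^n = e^(nx).
Reasoning: e^x is a positive real number, and for a positive base B and real exponent n, B^n = e^(n·ln B). With B = e^x, ln B = x, so (e^x)^n = e^(n·x).
So the two sides agree for all real values of x and n for which both sides are defined.

Conclusion: Yes, this is an identity.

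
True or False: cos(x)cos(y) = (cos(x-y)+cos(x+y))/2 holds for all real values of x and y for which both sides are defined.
Claim: cos(x)cos(y) = (cos(x-y)+cos(x+y))/2.
Reasoning: cos(x-y) = cos(x)cos(y) + sin(x)sin(y) and cos(x+y) = cos(x)cos(y) - sin(x)sin(y). Adding, cos(x-y) + cos(x+y) = 2cos(x)cos(y); divide by 2.
So the two sides agree for all real values of x and y for which both sides are defined.

Conclusion: True.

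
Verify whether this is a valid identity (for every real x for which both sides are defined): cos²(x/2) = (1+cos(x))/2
Yes, this is an identity.

Claim: cos²(x/2) = (1+cos(x))/2.
Reasoning: Use cos(2θ) = 2cos²θ - 1 with θ = x/2: cos(x) = 2cos²(x/2) - 1. Solving for cos²(x/2) gives (1 + cos(x))/2.
So the two sides agree for every real x for which both sides are defined.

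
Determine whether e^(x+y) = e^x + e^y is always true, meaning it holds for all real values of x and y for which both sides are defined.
No, this is NOT an identity.

Claim: e^(x+y) = e^x + e^y.
Test a specific point where both sides are defined: x = -1, y = 1.
LHS = e^(x+y) ≈ 1.0000
RHS = e^x + e^y ≈ 3.0862
Since 1.0000 ≠ 3.0862, the equation fails at this point, so it cannot hold for all real values of x and y for which both sides are defined.
The correct rule is e^(x+y) = e^x · e^y (a product, not a sum).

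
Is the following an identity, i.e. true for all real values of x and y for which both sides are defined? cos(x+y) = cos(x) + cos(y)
Claim: cos(x+y) = cos(x) + cos(y).
Test a specific point where both sides are defined: x = π/4, y = 2π/3.
LHS = cos(x+y) ≈ -0.9659
RHS = cos(x) + cos(y) ≈ 0.2071
Since -0.9659 ≠ 0.2071, the equation fails at this point, so it cannot hold for all real values of x and y for which both sides are defined.
The correct expansion is cos(x+y) = cos(x)cos(y) - sin(x)sin(y); cosine is not additive.

Conclusion: No, this is NOT an identity.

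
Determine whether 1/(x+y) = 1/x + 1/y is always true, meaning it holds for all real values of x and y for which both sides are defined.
Claim: 1/(x+y) = 1/x + 1/y.
Test a specific point where both sides are defined: x = 3/2, y = -1.
LHS = 1/(x+y) ≈ 2.0000
RHS = 1/x + 1/y ≈ -0.3333
Since 2.0000 ≠ -0.3333, the equation fails at this point, so it cannot hold for all real values of x and y for which both sides are defined.
1/x + 1/y = (x+y)/(xy), which is not 1/(x+y).

Conclusion: No, this is NOT an identity.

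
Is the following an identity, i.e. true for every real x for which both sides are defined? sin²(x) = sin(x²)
No, this is NOT an identity.

Claim: sin²(x) = sin(x²).
Test a specific point where both sides are defined: x = π/6.
LHS = sin²(x) ≈ 0.2500
RHS = sin(x²) ≈ 0.2707
Since 0.2500 ≠ 0.2707, the equation fails at this point, so it cannot hold for every real x for which both sides are defined.
sin²(x) means (sin x)², squaring the output; sin(x²) squares the input. These are different functions.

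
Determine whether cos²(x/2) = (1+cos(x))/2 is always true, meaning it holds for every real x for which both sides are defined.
Claim: cos²(x/2) = (1+cos(x))/2.
Reasoning: Use cos(2θ) = 2cos²θ - 1 with θ = x/2: cos(x) = 2cos²(x/2) - 1. Solving for cos²(x/2) gives (1 + cos(x))/2.
So the two sides agree for every real x for which both sides are defined.

Conclusion: Yes, this is an identity.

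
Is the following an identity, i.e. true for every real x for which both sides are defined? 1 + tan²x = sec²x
Claim: 1 + tan²x = sec²x.
Reasoning: Start from sin²x + cos²x = 1 and divide every term by cos²x (allowed wherever tan x and sec x are defined): tan²x + 1 = 1/cos²x = sec²x.
So the two sides agree for every real x for which both sides are defined.

Conclusion: Yes, this is an identity.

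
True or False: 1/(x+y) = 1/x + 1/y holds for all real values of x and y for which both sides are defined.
False.

Claim: 1/(x+y) = 1/x + 1/y.
Test a specific point where both sides are defined: x = -3, y = 2.
LHS = 1/(x+y) ≈ -1.0000
RHS = 1/x + 1/y ≈ 0.1667
Since -1.0000 ≠ 0.1667, the equation fails at this point, so it cannot hold for all real values of x and y for which both sides are defined.
1/x + 1/y = (x+y)/(xy), which is not 1/(x+y).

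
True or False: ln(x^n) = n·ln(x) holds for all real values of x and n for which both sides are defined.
Claim: ln(x^n) = n·ln(x).
Reasoning: The right side requires x > 0. For x > 0, x^n = (e^(ln x))^n = e^(n·ln x), so taking ln of both sides gives ln(x^n) = n·ln(x).
So the two sides agree for all real values of x and n for which both sides are defined.

Conclusion: True.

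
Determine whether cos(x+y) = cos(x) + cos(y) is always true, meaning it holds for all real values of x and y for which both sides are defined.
No, this is NOT an identity.

Claim: cos(x+y) = cos(x) + cos(y).
Test a specific point where both sides are defined: x = -π/2, y = π.
LHS = cos(x+y) ≈ 0.0000
RHS = cos(x) + cos(y) ≈ -1.0000
Since 0.0000 ≠ -1.0000, the equation fails at this point, so it cannot hold for all real values of x and y for which both sides are defined.
The correct expansion is cos(x+y) = cos(x)cos(y) - sin(x)sin(y); cosine is not additive.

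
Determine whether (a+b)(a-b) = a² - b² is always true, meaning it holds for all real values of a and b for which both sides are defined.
Yes, this is an identity.

Claim: (a+b)(a-b) = a² - b².
Reasoning: Expand: (a+b)(a-b) = a² - ab + ba - b² = a² - b² (the cross terms cancel).
So the two sides agree for all real values of a and b for which both sides are defined.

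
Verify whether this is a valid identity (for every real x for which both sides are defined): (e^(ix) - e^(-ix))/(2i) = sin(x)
Yes, this is an identity.

Claim: (e^(ix) - e^(-ix))/(2i) = sin(x).
Reasoning: By Euler's formula e^(ix) = cos(x) + i·sin(x) and e^(-ix) = cos(x) - i·sin(x). Subtracting cancels the cosine terms: e^(ix) - e^(-ix) = 2i·sin(x); divide by 2i.
So the two sides agree for every real x for which both sides are defined.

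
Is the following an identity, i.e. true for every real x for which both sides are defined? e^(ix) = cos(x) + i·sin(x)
Yes, this is an identity.

Claim: e^(ix) = cos(x) + i·sin(x).
Reasoning: Euler's formula. Expand e^(ix) = Σ (ix)^k / k!. Since i² = -1, the even-k terms are Σ (-1)^m x^(2m)/(2m)! = cos(x) and the odd-k terms are i · Σ (-1)^m x^(2m+1)/(2m+1)! = i·sin(x).
So the two sides agree for every real x for which both sides are defined.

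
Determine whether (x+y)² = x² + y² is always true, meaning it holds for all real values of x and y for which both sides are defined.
Claim: (x+y)² = x² + y².
Test a specific point where both sides are defined: x = 3, y = -2.
LHS = (x+y)² ≈ 1.0000
RHS = x² + y² ≈ 13.0000
Since 1.0000 ≠ 13.0000, the equation fails at this point, so it cannot hold for all real values of x and y for which both sides are defined.
The correct expansion is (x+y)² = x² + 2xy + y²; the cross term 2xy is missing.

Conclusion: No, this is NOT an identity.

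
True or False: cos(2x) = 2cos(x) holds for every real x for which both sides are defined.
False.

Claim: cos(2x) = 2cos(x).
Test a specific point where both sides are defined: x = -π/3.
LHS = cos(2x) ≈ -0.5000
RHS = 2cos(x) ≈ 1.0000
Since -0.5000 ≠ 1.0000, the equation fails at this point, so it cannot hold for every real x for which both sides are defined.
The correct double-angle formula is cos(2x) = cos²x - sin²x.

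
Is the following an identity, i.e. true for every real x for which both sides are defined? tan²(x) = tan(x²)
Claim: tan²(x) = tan(x²).
Test a specific point where both sides are defined: x = π/4.
LHS = tan²(x) ≈ 1.0000
RHS = tan(x²) ≈ 0.7092
Since 1.0000 ≠ 0.7092, the equation fails at this point, so it cannot hold for every real x for which both sides are defined.
tan²(x) means (tan x)², squaring the output; tan(x²) squares the input. These are different functions.

Conclusion: No, this is NOT an identity.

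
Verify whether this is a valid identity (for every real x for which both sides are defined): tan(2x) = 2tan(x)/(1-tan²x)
Claim: tan(2x) = 2tan(x)/(1-tan²x).
Reasoning: tan(2x) = sin(2x)/cos(2x) = 2sin(x)cos(x) / (cos²x - sin²x). Divide numerator and denominator by cos²x: 2tan(x) / (1 - tan²x).
So the two sides agree for every real x for which both sides are defined.

Conclusion: Yes, this is an identity.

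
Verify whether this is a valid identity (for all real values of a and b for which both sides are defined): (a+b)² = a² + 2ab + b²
Yes, this is an identity.

Claim: (a+b)² = a² + 2ab + b².
Reasoning: Expand: (a+b)² = (a+b)(a+b) = a·a + a·b + b·a + b·b = a² + 2ab + b².
So the two sides agree for all real values of a and b for which both sides are defined.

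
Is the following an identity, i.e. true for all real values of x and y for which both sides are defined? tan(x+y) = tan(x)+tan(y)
No, this is NOT an identity.

Claim: tan(x+y) = tan(x)+tan(y).
Test a specific point where both sides are defined: x = -π/4, y = π/3.
LHS = tan(x+y) ≈ 0.2679
RHS = tan(x)+tan(y) ≈ 0.7321
Since 0.2679 ≠ 0.7321, the equation fails at this point, so it cannot hold for all real values of x and y for which both sides are defined.
The correct formula is tan(x+y) = (tan(x) + tan(y))/(1 - tan(x)tan(y)).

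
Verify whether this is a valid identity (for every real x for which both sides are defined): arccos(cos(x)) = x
No, this is NOT an identity.

Claim: arccos(cos(x)) = x.
Test a specific point where both sides are defined: x = -π/4.
LHS = arccos(cos(x)) ≈ 0.7854
RHS = x ≈ -0.7854
Since 0.7854 ≠ -0.7854, the equation fails at this point, so it cannot hold for every real x for which both sides are defined.
arccos only returns values in [0, π], so arccos(cos(x)) = x holds only for x in that interval, not for all real x.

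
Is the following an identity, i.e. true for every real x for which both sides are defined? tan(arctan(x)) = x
Yes, this is an identity.

Claim: tan(arctan(x)) = x.
Reasoning: For every real x, arctan(x) is by definition the angle in (-π/2, π/2) whose tangent equals x. Taking the tangent of that angle returns x.
So the two sides agree for every real x for which both sides are defined.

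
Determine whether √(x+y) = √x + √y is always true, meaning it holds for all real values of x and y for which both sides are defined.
Claim: √(x+y) = √x + √y.
Test a specific point where both sides are defined: x = 4, y = 2.
LHS = √(x+y) ≈ 2.4495
RHS = √x + √y ≈ 3.4142
Since 2.4495 ≠ 3.4142, the equation fails at this point, so it cannot hold for all real values of x and y for which both sides are defined.
Squaring the right side gives x + 2√(xy) + y, not x + y.

Conclusion: No, this is NOT an identity.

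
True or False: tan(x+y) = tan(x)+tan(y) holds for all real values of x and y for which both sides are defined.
Claim: tan(x+y) = tan(x)+tan(y).
Test a specific point where both sides are defined: x = -π/3, y = 2π/3.
LHS = tan(x+y) ≈ 1.7321
RHS = tan(x)+tan(y) ≈ -3.4641
Since 1.7321 ≠ -3.4641, the equation fails at this point, so it cannot hold for all real values of x and y for which both sides are defined.
The correct formula is tan(x+y) = (tan(x) + tan(y))/(1 - tan(x)tan(y)).

Conclusion: False.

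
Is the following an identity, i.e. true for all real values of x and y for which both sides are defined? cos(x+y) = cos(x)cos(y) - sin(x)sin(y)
Claim: cos(x+y) = cos(x)cos(y) - sin(x)sin(y).
Reasoning: By Euler's formula e^(i(x+y)) = e^(ix)·e^(iy) = (cos x + i·sin x)(cos y + i·sin y). The real part of the left side is cos(x+y); the real part of the product is cos(x)cos(y) - sin(x)sin(y) (since i·i = -1).
So the two sides agree for all real values of x and y for which both sides are defined.

Conclusion: Yes, this is an identity.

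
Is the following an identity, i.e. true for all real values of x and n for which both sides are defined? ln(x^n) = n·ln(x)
Yes, this is an identity.

Claim: ln(x^n) = n·ln(x).
Reasoning: The right side requires x > 0. For x > 0, x^n = (e^(ln x))^n = e^(n·ln x), so taking ln of both sides gives ln(x^n) = n·ln(x).
So the two sides agree for all real values of x and n for which both sides are defined.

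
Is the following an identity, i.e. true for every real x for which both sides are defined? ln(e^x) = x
Yes, this is an identity.

Claim: ln(e^x) = x.
Reasoning: ln is the inverse of the exponential: ln(e^x) asks for the exponent p with e^p = e^x, and since e^p is one-to-one that exponent is p = x.
So the two sides agree for every real x for which both sides are defined.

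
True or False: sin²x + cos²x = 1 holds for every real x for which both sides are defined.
True.

Claim: sin²x + cos²x = 1.
Reasoning: The point (cos x, sin x) lies on the unit circle X² + Y² = 1, so cos²x + sin²x = 1 for every real x.
So the two sides agree for every real x for which both sides are defined.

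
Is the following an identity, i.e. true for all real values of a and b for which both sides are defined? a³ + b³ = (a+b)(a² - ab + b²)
Claim: a³ + b³ = (a+b)(a² - ab + b²).
Reasoning: Expand the right side: (a+b)(a² - ab + b²) = a³ - a²b + ab² + a²b - ab² + b³ = a³ + b³ (the middle terms cancel in pairs).
So the two sides agree for all real values of a and b for which both sides are defined.

Conclusion: Yes, this is an identity.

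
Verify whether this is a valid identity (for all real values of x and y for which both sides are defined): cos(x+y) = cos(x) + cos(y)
No, this is NOT an identity.

Claim: cos(x+y) = cos(x) + cos(y).
Test a specific point where both sides are defined: x = -π/4, y = 2π/3.
LHS = cos(x+y) ≈ 0.2588
RHS = cos(x) + cos(y) ≈ 0.2071
Since 0.2588 ≠ 0.2071, the equation fails at this point, so it cannot hold for all real values of x and y for which both sides are defined.
The correct expansion is cos(x+y) = cos(x)cos(y) - sin(x)sin(y); cosine is not additive.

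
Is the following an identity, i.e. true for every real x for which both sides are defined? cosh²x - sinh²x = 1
Claim: cosh²x - sinh²x = 1.
Reasoning: With cosh(x) = (e^x + e^-x)/2 and sinh(x) = (e^x - e^-x)/2: cosh²x = (e^(2x) + 2 + e^(-2x))/4 and sinh²x = (e^(2x) - 2 + e^(-2x))/4. Subtracting leaves 4/4 = 1.
So the two sides agree for every real x for which both sides are defined.

Conclusion: Yes, this is an identity.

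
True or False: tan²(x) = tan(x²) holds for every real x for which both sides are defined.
False.

Claim: tan²(x) = tan(x²).
Test a specific point where both sides are defined: x = 3π/4.
LHS = tan²(x) ≈ 1.0000
RHS = tan(x²) ≈ -0.8977
Since 1.0000 ≠ -0.8977, the equation fails at this point, so it cannot hold for every real x for which both sides are defined.
tan²(x) means (tan x)², squaring the output; tan(x²) squares the input. These are different functions.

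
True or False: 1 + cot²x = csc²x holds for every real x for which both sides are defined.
Claim: 1 + cot²x = csc²x.
Reasoning: Start from sin²x + cos²x = 1 and divide every term by sin²x (allowed wherever cot x and csc x are defined): 1 + cot²x = 1/sin²x = csc²x.
So the two sides agree for every real x for which both sides are defined.

Conclusion: True.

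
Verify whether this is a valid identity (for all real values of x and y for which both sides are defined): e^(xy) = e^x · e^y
No, this is NOT an identity.

Claim: e^(xy) = e^x · e^y.
Test a specific point where both sides are defined: x = -1, y = 3.
LHS = e^(xy) ≈ 0.0498
RHS = e^x · e^y ≈ 7.3891
Since 0.0498 ≠ 7.3891, the equation fails at this point, so it cannot hold for all real values of x and y for which both sides are defined.
e^x · e^y = e^(x+y), not e^(xy).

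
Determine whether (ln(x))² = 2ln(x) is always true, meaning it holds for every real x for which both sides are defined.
Claim: (ln(x))² = 2ln(x).
Test a specific point where both sides are defined: x = 4.
LHS = (ln(x))² ≈ 1.9218
RHS = 2ln(x) ≈ 2.7726
Since 1.9218 ≠ 2.7726, the equation fails at this point, so it cannot hold for every real x for which both sides are defined.
2ln(x) equals ln(x²), which is not the same as (ln x)².

Conclusion: No, this is NOT an identity.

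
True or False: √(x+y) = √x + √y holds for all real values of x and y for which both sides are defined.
False.

Claim: √(x+y) = √x + √y.
Test a specific point where both sides are defined: x = 1/2, y = 4.
LHS = √(x+y) ≈ 2.1213
RHS = √x + √y ≈ 2.7071
Since 2.1213 ≠ 2.7071, the equation fails at this point, so it cannot hold for all real values of x and y for which both sides are defined.
Squaring the right side gives x + 2√(xy) + y, not x + y.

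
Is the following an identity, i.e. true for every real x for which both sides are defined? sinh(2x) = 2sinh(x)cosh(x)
Yes, this is an identity.

Claim: sinh(2x) = 2sinh(x)cosh(x).
Reasoning: 2sinh(x)cosh(x) = 2 · (e^x - e^-x)/2 · (e^x + e^-x)/2 = (e^(2x) - e^(-2x))/2 = sinh(2x).
So the two sides agree for every real x for which both sides are defined.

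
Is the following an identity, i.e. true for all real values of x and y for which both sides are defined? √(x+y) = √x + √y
No, this is NOT an identity.

Claim: √(x+y) = √x + √y.
Test a specific point where both sides are defined: x = 3/2, y = 4.
LHS = √(x+y) ≈ 2.3452
RHS = √x + √y ≈ 3.2247
Since 2.3452 ≠ 3.2247, the equation fails at this point, so it cannot hold for all real values of x and y for which both sides are defined.
Squaring the right side gives x + 2√(xy) + y, not x + y.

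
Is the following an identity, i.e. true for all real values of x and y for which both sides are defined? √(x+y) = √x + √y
No, this is NOT an identity.

Claim: √(x+y) = √x + √y.
Test a specific point where both sides are defined: x = 3/2, y = 4.
LHS = √(x+y) ≈ 2.3452
RHS = √x + √y ≈ 3.2247
Since 2.3452 ≠ 3.2247, the equation fails at this point, so it cannot hold for all real values of x and y for which both sides are defined.
Squaring the right side gives x + 2√(xy) + y, not x + y.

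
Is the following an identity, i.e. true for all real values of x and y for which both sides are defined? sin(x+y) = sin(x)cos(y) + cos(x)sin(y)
Yes, this is an identity.

Claim: sin(x+y) = sin(x)cos(y) + cos(x)sin(y).
Reasoning: By Euler's formula e^(i(x+y)) = e^(ix)·e^(iy) = (cos x + i·sin x)(cos y + i·sin y). The imaginary part of the left side is sin(x+y); the imaginary part of the product is sin(x)cos(y) + cos(x)sin(y).
So the two sides agree for all real values of x and y for which both sides are defined.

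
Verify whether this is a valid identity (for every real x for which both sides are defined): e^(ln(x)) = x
Yes, this is an identity.

Claim: e^(ln(x)) = x.
Reasoning: For x > 0, ln(x) is by definition the exponent p such that e^p = x. Raising e to that exponent therefore returns x: e^(ln x) = x.
So the two sides agree for every real x for which both sides are defined.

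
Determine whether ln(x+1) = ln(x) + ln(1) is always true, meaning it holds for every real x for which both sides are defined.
Claim: ln(x+1) = ln(x) + ln(1).
Test a specific point where both sides are defined: x = 1.
LHS = ln(x+1) ≈ 0.6931
RHS = ln(x) + ln(1) ≈ 0.0000
Since 0.6931 ≠ 0.0000, the equation fails at this point, so it cannot hold for every real x for which both sides are defined.
ln(1) = 0, so the right side is just ln(x), which differs from ln(x+1).

Conclusion: No, this is NOT an identity.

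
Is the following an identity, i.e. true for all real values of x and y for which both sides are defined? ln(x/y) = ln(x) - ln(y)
Claim: ln(x/y) = ln(x) - ln(y).
Reasoning: Both sides are simultaneously defined only when x, y > 0. Write x = e^p, y = e^q. Then x/y = e^(p-q), so ln(x/y) = p - q = ln(x) - ln(y).
So the two sides agree for all real values of x and y for which both sides are defined.

Conclusion: Yes, this is an identity.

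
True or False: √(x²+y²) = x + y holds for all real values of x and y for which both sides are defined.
False.

Claim: √(x²+y²) = x + y.
Test a specific point where both sides are defined: x = 3, y = 3.
LHS = √(x²+y²) ≈ 4.2426
RHS = x + y ≈ 6.0000
Since 4.2426 ≠ 6.0000, the equation fails at this point, so it cannot hold for all real values of x and y for which both sides are defined.
(x+y)² = x² + 2xy + y², not x² + y², so the square root does not split this way.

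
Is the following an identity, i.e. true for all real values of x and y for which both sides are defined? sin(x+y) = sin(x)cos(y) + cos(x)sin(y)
Yes, this is an identity.

Claim: sin(x+y) = sin(x)cos(y) + cos(x)sin(y).
Reasoning: By Euler's formula e^(i(x+y)) = e^(ix)·e^(iy) = (cos x + i·sin x)(cos y + i·sin y). The imaginary part of the left side is sin(x+y); the imaginary part of the product is sin(x)cos(y) + cos(x)sin(y).
So the two sides agree for all real values of x and y for which both sides are defined.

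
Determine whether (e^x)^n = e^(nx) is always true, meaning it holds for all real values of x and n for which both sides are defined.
Yes, this is an identity.

Claim: (e^x)^n = e^(nx).
Reasoning: e^x is a positive real number, and for a positive base B and real exponent n, B^n = e^(n·ln B). With B = e^x, ln B = x, so (e^x)^n = e^(n·x).
So the two sides agree for all real values of x and n for which both sides are defined.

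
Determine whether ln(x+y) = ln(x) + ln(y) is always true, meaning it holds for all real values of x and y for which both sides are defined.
No, this is NOT an identity.

Claim: ln(x+y) = ln(x) + ln(y).
Test a specific point where both sides are defined: x = 2, y = 3/2.
LHS = ln(x+y) ≈ 1.2528
RHS = ln(x) + ln(y) ≈ 1.0986
Since 1.2528 ≠ 1.0986, the equation fails at this point, so it cannot hold for all real values of x and y for which both sides are defined.
ln(x) + ln(y) = ln(xy), not ln(x+y).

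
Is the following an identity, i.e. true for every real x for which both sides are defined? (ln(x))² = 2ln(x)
Claim: (ln(x))² = 2ln(x).
Test a specific point where both sides are defined: x = 3.
LHS = (ln(x))² ≈ 1.2069
RHS = 2ln(x) ≈ 2.1972
Since 1.2069 ≠ 2.1972, the equation fails at this point, so it cannot hold for every real x for which both sides are defined.
2ln(x) equals ln(x²), which is not the same as (ln x)².

Conclusion: No, this is NOT an identity.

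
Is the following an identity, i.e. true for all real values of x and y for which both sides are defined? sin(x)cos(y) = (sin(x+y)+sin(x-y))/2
Yes, this is an identity.

Claim: sin(x)cos(y) = (sin(x+y)+sin(x-y))/2.
Reasoning: sin(x+y) = sin(x)cos(y) + cos(x)sin(y) and sin(x-y) = sin(x)cos(y) - cos(x)sin(y). Adding, sin(x+y) + sin(x-y) = 2sin(x)cos(y); divide by 2.
So the two sides agree for all real values of x and y for which both sides are defined.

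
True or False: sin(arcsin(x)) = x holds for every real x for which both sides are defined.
Claim: sin(arcsin(x)) = x.
Reasoning: For -1 ≤ x ≤ 1 (where arcsin is defined), arcsin(x) is by definition an angle whose sine equals x. Taking the sine of that angle returns x. (Note the other order, arcsin(sin x) = x, is NOT an identity.)
So the two sides agree for every real x for which both sides are defined.

Conclusion: True.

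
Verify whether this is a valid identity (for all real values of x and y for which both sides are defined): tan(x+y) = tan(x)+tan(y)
No, this is NOT an identity.

Claim: tan(x+y) = tan(x)+tan(y).
Test a specific point where both sides are defined: x = 2π/3, y = 2π/3.
LHS = tan(x+y) ≈ 1.7321
RHS = tan(x)+tan(y) ≈ -3.4641
Since 1.7321 ≠ -3.4641, the equation fails at this point, so it cannot hold for all real values of x and y for which both sides are defined.
The correct formula is tan(x+y) = (tan(x) + tan(y))/(1 - tan(x)tan(y)).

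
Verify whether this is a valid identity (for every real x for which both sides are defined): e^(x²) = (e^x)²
No, this is NOT an identity.

Claim: e^(x²) = (e^x)².
Test a specific point where both sides are defined: x = -2.
LHS = e^(x²) ≈ 54.5982
RHS = (e^x)² ≈ 0.0183
Since 54.5982 ≠ 0.0183, the equation fails at this point, so it cannot hold for every real x for which both sides are defined.
(e^x)² = e^(2x), and 2x ≠ x² in general.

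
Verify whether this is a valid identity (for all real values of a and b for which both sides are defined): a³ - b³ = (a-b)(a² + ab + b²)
Yes, this is an identity.

Claim: a³ - b³ = (a-b)(a² + ab + b²).
Reasoning: Expand the right side: (a-b)(a² + ab + b²) = a³ + a²b + ab² - a²b - ab² - b³ = a³ - b³ (the middle terms cancel in pairs).
So the two sides agree for all real values of a and b for which both sides are defined.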